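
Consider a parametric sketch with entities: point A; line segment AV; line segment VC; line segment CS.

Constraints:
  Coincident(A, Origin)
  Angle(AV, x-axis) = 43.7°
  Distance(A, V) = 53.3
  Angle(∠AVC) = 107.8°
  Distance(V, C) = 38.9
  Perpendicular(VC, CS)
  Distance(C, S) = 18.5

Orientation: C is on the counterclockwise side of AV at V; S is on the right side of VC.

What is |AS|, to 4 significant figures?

88.55

A is at the origin; AV runs at 43.7° with length 53.3, so V = 53.3·(cos 43.7°, sin 43.7°) = (38.53, 36.82). ∠AVC = 107.8°, so VC runs at 43.7° + (180° − 107.8°) = 115.9° from the x-axis; with |VC| = 38.9, C = V + 38.9·(cos 115.9°, sin 115.9°) = (21.54, 71.82). VC is perpendicular to CS; with |CS| = 18.5 on the right of VC, S = C + 18.5·(0.8996, 0.4368) = (38.18, 79.90). Then |AS| = |S − A| = 88.55.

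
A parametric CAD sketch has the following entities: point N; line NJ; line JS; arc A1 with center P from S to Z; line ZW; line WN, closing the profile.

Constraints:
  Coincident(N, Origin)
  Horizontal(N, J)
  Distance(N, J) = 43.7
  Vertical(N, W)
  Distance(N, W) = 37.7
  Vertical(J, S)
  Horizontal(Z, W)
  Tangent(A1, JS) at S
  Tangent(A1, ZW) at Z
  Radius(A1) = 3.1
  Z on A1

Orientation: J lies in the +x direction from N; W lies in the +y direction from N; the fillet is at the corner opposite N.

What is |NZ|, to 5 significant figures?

55.404

N is at the origin; NJ is horizontal with |NJ| = 43.7 and J on the +x side, so J = (43.700, 0.0000). N and W share the same x with |NW| = 37.7 and W on the +y side, so W = (0.0000, 37.700). The virtual corner opposite N is at (43.700, 37.700). Since A1 is tangent to JS there, PS ⟂ JS and the tangent condition forces PZ to be normal to ZW, with radius 3.1, so the center P sits 3.1 in from both sides at P = (40.600, 34.600). That places the tangent points at S = (43.700, 34.600) on JS and Z = (40.600, 37.700) on ZW. Then |NZ| = |Z − N| = 55.404.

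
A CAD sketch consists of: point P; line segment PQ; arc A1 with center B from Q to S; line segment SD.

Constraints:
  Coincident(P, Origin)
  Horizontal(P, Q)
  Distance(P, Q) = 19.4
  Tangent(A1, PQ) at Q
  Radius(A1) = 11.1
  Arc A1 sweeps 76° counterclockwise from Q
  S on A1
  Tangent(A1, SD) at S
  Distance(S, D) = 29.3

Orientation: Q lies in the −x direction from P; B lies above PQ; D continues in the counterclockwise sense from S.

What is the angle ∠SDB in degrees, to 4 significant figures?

20.75°

On A1, Q sits at bearing -90° from B; a 76° counterclockwise sweep puts S at bearing -14°, so S = B + 11.1·(cos -14°, sin -14°) = (-8.630, 8.415). A1 meets SD tangentially, so BS is at right angles to SD, so SD runs along (−sin -14°, cos -14°); with |SD| = 29.3, D = (-1.541, 36.84). Then cos ∠SDB = DS·DB / (|DS||DB|), giving 20.75°.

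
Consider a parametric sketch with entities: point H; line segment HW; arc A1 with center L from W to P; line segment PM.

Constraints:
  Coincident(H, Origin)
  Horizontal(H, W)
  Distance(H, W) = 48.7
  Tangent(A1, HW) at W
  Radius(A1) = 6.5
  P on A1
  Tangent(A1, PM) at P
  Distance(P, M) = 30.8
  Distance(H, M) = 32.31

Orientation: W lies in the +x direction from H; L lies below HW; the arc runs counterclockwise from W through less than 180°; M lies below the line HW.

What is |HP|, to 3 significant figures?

44.2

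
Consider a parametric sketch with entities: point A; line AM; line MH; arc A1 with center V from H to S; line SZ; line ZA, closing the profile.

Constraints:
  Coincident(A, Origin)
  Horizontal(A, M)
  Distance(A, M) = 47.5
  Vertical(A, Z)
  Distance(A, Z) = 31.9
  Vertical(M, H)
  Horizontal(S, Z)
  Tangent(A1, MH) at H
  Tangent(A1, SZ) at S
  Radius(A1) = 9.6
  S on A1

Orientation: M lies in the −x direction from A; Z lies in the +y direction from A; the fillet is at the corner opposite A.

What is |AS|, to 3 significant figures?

49.5

The virtual corner opposite A is at (-47.5, 31.9). Tangency of A1 to MH means the radius VH is perpendicular to MH and tangency of A1 to SZ means the radius VS is perpendicular to SZ, with radius 9.6, so the center V sits 9.6 in from both sides at V = (-37.9, 22.3). That places the tangent points at H = (-47.5, 22.3) on MH and S = (-37.9, 31.9) on SZ. Then |AS| = |S − A| = 49.5.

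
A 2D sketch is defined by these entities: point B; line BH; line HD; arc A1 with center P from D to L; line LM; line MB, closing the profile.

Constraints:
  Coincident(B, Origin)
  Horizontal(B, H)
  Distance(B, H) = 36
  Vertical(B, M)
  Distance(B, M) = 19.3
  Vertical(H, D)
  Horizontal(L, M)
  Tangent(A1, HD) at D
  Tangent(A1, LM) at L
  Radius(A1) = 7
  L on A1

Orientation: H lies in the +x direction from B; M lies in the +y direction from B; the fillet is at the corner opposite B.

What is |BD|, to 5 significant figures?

38.043

The virtual corner opposite B is at (36.000, 19.300). Since A1 is tangent to HD there, PD ⟂ HD and the tangent condition forces PL to be normal to LM, with radius 7.0, so the center P sits 7.0 in from both sides at P = (29.000, 12.300). That places the tangent points at D = (36.000, 12.300) on HD and L = (29.000, 19.300) on LM. Then |BD| = |D − B| = 38.043.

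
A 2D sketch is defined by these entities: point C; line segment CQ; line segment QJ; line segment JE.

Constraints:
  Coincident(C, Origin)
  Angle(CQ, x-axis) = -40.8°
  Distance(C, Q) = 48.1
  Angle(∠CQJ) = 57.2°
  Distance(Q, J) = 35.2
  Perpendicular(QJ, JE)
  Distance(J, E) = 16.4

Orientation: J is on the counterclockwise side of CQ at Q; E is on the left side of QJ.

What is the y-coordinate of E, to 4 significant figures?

5.710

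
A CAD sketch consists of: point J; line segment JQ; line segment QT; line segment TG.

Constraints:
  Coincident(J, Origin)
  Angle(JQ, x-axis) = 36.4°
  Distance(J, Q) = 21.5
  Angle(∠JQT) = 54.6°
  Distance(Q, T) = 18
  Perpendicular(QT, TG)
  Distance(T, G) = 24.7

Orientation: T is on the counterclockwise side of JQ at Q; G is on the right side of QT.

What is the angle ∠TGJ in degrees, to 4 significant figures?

7.482°

∠JQT = 54.6°, so QT runs at 36.4° + (180° − 54.6°) = 161.8° from the x-axis; with |QT| = 18.0, T = Q + 18.0·(cos 161.8°, sin 161.8°) = (0.2057, 18.38). The perpendicularity gives TG at right angles to QT; with |TG| = 24.7 on the right of QT, G = T + 24.7·(0.3123, 0.9500) = (7.920, 41.84). Then cos ∠TGJ = GT·GJ / (|GT||GJ|), giving 7.482°.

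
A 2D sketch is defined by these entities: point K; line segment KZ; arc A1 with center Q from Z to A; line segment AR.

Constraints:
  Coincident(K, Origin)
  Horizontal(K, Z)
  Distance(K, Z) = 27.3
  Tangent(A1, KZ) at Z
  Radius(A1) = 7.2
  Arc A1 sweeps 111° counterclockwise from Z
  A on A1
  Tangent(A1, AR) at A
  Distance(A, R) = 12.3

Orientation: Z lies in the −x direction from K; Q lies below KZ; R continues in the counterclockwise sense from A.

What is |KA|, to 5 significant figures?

35.400

Since A1 is tangent to KZ there, QZ ⟂ KZ, so Q = Z + (0, -7.2) = (-27.300, -7.2000). On A1, Z sits at bearing 90° from Q; a 111° counterclockwise sweep puts A at bearing 201°, so A = Q + 7.2·(cos 201°, sin 201°) = (-34.022, -9.7802). Then |KA| = |A − K| = 35.400.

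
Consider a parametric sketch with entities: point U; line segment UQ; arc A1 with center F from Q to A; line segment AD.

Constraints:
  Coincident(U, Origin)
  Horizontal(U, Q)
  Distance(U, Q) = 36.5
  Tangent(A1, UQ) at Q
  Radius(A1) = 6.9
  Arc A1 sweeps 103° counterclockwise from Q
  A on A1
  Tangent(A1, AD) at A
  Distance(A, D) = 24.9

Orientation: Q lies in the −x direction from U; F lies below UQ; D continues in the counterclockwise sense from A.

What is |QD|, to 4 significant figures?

32.73

U is at the origin; UQ is horizontal with |UQ| = 36.5 and Q on the −x side, so Q = (-36.50, 0.000). A1 meets UQ tangentially, so FQ is at right angles to UQ, so F = Q + (0, -6.9) = (-36.50, -6.900). On A1, Q sits at bearing 90° from F; a 103° counterclockwise sweep puts A at bearing 193°, so A = F + 6.9·(cos 193°, sin 193°) = (-43.22, -8.452). The tangent condition forces FA to be normal to AD, so AD runs along (−sin 193°, cos 193°); with |AD| = 24.9, D = (-37.62, -32.71). Then |QD| = |D − Q| = 32.73.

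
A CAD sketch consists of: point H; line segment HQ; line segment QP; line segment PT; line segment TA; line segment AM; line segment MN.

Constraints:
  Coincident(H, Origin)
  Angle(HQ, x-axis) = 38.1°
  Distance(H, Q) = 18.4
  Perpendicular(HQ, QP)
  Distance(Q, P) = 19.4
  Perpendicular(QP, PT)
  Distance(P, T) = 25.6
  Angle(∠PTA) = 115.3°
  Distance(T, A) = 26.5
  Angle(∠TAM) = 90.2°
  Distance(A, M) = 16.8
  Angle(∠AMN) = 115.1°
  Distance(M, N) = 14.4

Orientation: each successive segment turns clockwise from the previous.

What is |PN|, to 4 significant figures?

24.48

H is at the origin; HQ runs at 38.1° with length 18.4, so Q = (14.48, 11.35). HQ ⟂ QP, so QP runs at -51.90°; with |QP| = 19.4, P = (26.45, -3.913). QP is perpendicular to PT, so PT runs at -141.9°; with |PT| = 25.6, T = (6.305, -19.71). ∠PTA = 115.3° gives TA at 153.4° from the x-axis; with |TA| = 26.5, A = (-17.39, -7.844). ∠TAM = 90.2° gives AM at 63.60° from the x-axis; with |AM| = 16.8, M = (-9.921, 7.204). ∠AMN = 115.1° gives MN at -1.300° from the x-axis; with |MN| = 14.4, N = (4.476, 6.878). Then |PN| = |N − P| = 24.48.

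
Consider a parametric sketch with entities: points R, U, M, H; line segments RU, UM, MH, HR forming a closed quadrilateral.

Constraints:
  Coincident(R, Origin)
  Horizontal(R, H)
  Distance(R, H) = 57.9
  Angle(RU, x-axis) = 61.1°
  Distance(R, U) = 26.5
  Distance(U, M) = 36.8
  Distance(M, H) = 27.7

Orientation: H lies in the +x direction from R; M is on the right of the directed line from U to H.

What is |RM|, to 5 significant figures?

32.651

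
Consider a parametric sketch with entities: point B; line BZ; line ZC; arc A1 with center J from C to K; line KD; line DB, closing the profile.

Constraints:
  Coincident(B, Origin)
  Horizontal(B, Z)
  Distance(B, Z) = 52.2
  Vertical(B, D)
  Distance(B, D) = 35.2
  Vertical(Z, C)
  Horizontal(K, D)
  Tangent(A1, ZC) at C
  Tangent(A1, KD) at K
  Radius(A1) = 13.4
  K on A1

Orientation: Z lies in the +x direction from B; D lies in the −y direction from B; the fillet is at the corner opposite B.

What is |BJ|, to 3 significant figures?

44.5

B and D share the same x with |BD| = 35.2 and D on the −y side, so D = (0.00, -35.2). The virtual corner opposite B is at (52.2, -35.2). The tangent condition forces JC to be normal to ZC and since A1 is tangent to KD there, JK ⟂ KD, with radius 13.4, so the center J sits 13.4 in from both sides at J = (38.8, -21.8). Then |BJ| = |J − B| = 44.5.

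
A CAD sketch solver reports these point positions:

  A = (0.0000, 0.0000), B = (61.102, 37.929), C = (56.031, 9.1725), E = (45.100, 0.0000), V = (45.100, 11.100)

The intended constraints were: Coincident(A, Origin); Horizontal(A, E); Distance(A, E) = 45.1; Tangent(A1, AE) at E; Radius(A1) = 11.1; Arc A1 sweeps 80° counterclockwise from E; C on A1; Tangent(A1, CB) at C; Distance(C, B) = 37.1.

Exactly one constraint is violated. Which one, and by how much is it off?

Distance(C, B) = 37.1 — off by 7.90.

A = (0.00, 0.00) ✓; A.y = 0.00, E.y = 0.00 ✓; |AE| = 45.10 ✓; ∠(VE, EA) = 90.00° ✓; |VE| = 11.10 ✓; bearing(V→C) − bearing(V→E) = 80.00° ✓; |VC| = 11.10 ✓; ∠(VC, CB) = 90.00° ✓; |CB| = 29.20 ✗.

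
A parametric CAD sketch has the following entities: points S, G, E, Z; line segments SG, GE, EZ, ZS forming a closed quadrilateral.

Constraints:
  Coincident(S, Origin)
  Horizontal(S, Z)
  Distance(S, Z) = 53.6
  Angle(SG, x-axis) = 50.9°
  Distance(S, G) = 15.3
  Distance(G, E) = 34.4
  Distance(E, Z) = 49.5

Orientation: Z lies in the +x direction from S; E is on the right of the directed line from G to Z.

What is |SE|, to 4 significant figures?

24.46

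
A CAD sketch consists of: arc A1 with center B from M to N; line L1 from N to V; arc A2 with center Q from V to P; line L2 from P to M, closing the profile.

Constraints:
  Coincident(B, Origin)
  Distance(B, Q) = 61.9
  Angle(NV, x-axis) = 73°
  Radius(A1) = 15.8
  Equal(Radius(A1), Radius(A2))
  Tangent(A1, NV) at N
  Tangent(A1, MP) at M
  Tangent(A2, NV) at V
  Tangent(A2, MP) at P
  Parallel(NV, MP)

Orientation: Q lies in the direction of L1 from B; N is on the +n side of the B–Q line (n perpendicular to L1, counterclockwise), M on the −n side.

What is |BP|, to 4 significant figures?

63.88

The slot axis is L1's direction at 73.0°, so u = (cos 73.0°, sin 73.0°) = (0.2924, 0.9563) and n = (−sin 73.0°, cos 73.0°) = (-0.9563, 0.2924). B is at the origin and Q lies 61.9 along u from B, so Q = 61.9·u = (18.10, 59.20). Tangency of A1 to both parallel lines with radius 15.8 puts N and M at B ± 15.8·n: N = (-15.11, 4.619), M = (15.11, -4.619). Equal radii place V and P the same way about Q: V = Q + 15.8·n = (2.988, 63.81), P = Q − 15.8·n = (33.21, 54.58). Then |BP| = |P − B| = 63.88.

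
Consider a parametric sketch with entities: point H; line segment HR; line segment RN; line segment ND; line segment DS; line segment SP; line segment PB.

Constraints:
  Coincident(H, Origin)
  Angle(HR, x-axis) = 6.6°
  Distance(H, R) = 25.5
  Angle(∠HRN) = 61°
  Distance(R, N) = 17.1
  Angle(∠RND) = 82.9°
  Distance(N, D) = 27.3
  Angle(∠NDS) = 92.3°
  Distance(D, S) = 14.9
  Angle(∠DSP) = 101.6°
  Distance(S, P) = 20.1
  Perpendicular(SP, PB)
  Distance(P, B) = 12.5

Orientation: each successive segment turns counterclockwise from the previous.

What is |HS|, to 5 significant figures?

13.942

H is at the origin; HR runs at 6.6° with length 25.5, so R = (25.331, 2.9309). ∠HRN = 61.0° gives RN at 125.60° from the x-axis; with |RN| = 17.1, N = (15.377, 16.835). ∠RND = 82.9° gives ND at -137.30° from the x-axis; with |ND| = 27.3, D = (-4.6865, -1.6788). ∠NDS = 92.3° gives DS at -49.600° from the x-axis; with |DS| = 14.9, S = (4.9705, -13.026). Then |HS| = |S − H| = 13.942.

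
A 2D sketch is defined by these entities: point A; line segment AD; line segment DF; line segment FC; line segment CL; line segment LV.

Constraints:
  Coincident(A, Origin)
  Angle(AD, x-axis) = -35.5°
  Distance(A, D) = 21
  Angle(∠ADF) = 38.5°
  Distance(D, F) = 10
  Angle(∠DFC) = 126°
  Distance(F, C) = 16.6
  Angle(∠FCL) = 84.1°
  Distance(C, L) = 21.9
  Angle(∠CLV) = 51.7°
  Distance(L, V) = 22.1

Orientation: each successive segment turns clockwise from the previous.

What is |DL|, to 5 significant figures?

24.426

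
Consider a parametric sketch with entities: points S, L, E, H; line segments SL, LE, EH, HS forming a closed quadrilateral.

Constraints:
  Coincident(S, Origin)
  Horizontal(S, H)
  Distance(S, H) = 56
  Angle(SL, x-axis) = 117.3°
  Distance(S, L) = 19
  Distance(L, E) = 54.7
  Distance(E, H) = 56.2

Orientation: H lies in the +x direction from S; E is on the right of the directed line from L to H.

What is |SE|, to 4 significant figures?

35.85

Checks: |LE| = 54.70 ✓; |EH| = 56.20 ✓.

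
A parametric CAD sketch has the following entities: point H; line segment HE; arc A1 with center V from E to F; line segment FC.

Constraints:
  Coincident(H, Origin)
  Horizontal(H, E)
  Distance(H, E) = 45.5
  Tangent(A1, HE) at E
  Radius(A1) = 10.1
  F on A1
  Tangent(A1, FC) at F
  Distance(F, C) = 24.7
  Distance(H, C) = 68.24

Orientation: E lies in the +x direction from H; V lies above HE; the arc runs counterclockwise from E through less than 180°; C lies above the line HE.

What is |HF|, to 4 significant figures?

56.03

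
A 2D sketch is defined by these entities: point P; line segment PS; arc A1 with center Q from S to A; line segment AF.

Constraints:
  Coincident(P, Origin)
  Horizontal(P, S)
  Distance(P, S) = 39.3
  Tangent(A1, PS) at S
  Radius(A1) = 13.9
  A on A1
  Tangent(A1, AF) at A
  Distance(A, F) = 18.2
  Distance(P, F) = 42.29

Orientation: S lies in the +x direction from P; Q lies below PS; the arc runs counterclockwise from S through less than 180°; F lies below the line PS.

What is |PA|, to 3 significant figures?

29.4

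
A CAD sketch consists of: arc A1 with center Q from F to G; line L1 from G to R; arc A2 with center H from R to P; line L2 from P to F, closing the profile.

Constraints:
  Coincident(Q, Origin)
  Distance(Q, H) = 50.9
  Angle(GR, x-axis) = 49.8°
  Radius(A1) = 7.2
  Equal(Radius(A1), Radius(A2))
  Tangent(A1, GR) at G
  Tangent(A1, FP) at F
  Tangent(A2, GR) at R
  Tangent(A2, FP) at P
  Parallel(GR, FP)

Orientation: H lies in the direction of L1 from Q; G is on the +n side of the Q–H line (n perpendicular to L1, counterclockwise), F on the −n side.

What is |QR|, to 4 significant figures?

51.41

The slot axis is L1's direction at 49.8°, so u = (cos 49.8°, sin 49.8°) = (0.6455, 0.7638) and n = (−sin 49.8°, cos 49.8°) = (-0.7638, 0.6455). Q is at the origin and H lies 50.9 along u from Q, so H = 50.9·u = (32.85, 38.88). Tangency of A1 to both parallel lines with radius 7.2 puts G and F at Q ± 7.2·n: G = (-5.499, 4.647), F = (5.499, -4.647). Equal radii place R and P the same way about H: R = H + 7.2·n = (27.35, 43.52), P = H − 7.2·n = (38.35, 34.23). Then |QR| = |R − Q| = 51.41.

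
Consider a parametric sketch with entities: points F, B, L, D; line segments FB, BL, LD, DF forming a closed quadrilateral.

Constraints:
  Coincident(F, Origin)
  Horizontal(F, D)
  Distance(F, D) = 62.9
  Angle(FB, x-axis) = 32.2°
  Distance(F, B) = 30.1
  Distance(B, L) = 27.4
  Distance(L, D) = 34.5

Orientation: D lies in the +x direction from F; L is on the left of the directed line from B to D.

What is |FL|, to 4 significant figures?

57.50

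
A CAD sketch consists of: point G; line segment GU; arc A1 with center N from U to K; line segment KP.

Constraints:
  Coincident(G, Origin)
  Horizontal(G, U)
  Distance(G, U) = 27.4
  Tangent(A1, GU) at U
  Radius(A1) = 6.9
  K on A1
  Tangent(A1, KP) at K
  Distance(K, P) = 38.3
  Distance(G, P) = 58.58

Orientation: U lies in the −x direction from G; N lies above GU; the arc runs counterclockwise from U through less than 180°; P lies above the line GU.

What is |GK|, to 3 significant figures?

23.5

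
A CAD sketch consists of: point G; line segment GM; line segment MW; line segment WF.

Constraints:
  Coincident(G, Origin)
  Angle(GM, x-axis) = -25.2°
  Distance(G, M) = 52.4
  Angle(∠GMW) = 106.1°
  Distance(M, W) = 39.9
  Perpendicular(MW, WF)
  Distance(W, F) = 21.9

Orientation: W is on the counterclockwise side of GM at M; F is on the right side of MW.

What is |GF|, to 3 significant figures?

90.5

G is at the origin; GM runs at -25.2° with length 52.4, so M = 52.4·(cos -25.2°, sin -25.2°) = (47.4, -22.3). ∠GMW = 106.1°, so MW runs at -25.2° + (180° − 106.1°) = 48.7° from the x-axis; with |MW| = 39.9, W = M + 39.9·(cos 48.7°, sin 48.7°) = (73.7, 7.66). MW is perpendicular to WF; with |WF| = 21.9 on the right of MW, F = W + 21.9·(0.751, -0.660) = (90.2, -6.79). Then |GF| = |F − G| = 90.5.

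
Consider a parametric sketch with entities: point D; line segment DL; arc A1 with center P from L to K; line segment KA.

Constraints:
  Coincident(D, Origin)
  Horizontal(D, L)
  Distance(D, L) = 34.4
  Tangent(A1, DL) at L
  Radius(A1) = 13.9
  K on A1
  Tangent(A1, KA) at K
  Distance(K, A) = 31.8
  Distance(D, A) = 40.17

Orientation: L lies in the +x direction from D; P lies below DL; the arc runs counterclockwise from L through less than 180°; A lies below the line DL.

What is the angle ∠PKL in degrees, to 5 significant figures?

55.228°

D is at the origin; D and L share the same y with |DL| = 34.4 and L on the +x side, so L = (34.400, 0.0000). A1 meets DL tangentially, so PL is at right angles to DL, so P = L + (0, -13.9) = (34.400, -13.900). Since PK ⟂ KA (tangency), |PA| = √(13.9² + 31.8²) = 34.705 regardless of where K sits on A1. So A lies on both circle(D, 40.17) and circle(P, 34.705); the below-DL intersection is A = (10.263, -38.837). K is the foot of the tangent from A: K = (21.377, -9.0421).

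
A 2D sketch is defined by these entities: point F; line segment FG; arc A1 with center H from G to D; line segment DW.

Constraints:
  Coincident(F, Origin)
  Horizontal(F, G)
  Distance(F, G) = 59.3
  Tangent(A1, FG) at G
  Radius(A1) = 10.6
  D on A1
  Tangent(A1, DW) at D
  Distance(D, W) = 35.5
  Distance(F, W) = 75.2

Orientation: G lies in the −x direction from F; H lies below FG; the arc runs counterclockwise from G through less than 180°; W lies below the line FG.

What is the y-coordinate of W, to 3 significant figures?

-47.6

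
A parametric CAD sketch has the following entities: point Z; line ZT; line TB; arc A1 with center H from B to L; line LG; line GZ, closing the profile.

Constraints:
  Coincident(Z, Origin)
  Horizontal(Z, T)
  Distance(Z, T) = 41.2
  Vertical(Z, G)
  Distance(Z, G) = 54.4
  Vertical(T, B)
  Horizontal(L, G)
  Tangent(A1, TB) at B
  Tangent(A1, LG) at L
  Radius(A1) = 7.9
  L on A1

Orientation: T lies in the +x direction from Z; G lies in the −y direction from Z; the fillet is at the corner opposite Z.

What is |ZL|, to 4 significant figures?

63.78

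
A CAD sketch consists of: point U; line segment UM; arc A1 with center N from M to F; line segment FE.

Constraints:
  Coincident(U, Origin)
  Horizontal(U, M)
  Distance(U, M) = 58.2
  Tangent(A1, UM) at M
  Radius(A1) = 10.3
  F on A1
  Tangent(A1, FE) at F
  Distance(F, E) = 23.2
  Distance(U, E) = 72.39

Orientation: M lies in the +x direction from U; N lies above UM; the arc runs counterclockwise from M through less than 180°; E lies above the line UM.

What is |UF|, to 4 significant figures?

69.40

U is at the origin; U and M share the same y with |UM| = 58.2 and M on the +x side, so M = (58.20, 0.000). A1 meets UM tangentially, so NM is at right angles to UM, so N = M + (0, 10.3) = (58.20, 10.30). Since NF ⟂ FE (tangency), |NE| = √(10.3² + 23.2²) = 25.38 regardless of where F sits on A1. So E lies on both circle(U, 72.39) and circle(N, 25.38); the above-UM intersection is E = (63.27, 35.17). F is the foot of the tangent from E: F = (68.26, 12.51).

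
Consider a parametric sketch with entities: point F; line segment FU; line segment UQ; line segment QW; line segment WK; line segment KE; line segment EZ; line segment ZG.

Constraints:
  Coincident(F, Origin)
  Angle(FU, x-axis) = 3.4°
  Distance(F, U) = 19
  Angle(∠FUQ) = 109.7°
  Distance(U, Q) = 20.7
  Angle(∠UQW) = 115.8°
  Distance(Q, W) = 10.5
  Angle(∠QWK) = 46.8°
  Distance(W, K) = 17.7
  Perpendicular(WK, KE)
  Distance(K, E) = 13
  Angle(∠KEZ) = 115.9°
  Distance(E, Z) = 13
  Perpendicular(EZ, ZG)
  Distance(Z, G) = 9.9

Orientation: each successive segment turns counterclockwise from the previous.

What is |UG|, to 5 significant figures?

26.591

F is at the origin; FU runs at 3.4° with length 19.0, so U = (18.967, 1.1268). ∠FUQ = 109.7° gives UQ at 73.700° from the x-axis; with |UQ| = 20.7, Q = (24.776, 20.995). ∠UQW = 115.8° gives QW at 137.90° from the x-axis; with |QW| = 10.5, W = (16.986, 28.034). ∠QWK = 46.8° gives WK at -88.900° from the x-axis; with |WK| = 17.7, K = (17.325, 10.338). The perpendicularity gives KE at right angles to WK, so KE runs at 1.1000°; with |KE| = 13.0, E = (30.323, 10.587). ∠KEZ = 115.9° gives EZ at 65.200° from the x-axis; with |EZ| = 13.0, Z = (35.776, 22.388). EZ ⟂ ZG, so ZG runs at 155.20°; with |ZG| = 9.9, G = (26.789, 26.541). Then |UG| = |G − U| = 26.591.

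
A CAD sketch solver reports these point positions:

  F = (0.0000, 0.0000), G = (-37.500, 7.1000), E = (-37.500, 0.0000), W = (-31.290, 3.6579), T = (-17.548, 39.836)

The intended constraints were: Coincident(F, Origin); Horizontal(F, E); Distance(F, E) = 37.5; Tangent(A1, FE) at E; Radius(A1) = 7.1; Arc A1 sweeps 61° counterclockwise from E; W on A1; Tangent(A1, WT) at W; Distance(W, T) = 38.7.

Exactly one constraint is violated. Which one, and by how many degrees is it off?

Tangent(A1, WT) at W — off by 8.20°.

F = (0.00, 0.00) ✓; F.y = 0.00, E.y = 0.00 ✓; |FE| = 37.50 ✓; ∠(GE, EF) = 90.00° ✓; |GE| = 7.100 ✓; bearing(G→W) − bearing(G→E) = 61.00° ✓; |GW| = 7.100 ✓; ∠(GW, WT) = 81.80° ✗; |WT| = 38.70 ✓.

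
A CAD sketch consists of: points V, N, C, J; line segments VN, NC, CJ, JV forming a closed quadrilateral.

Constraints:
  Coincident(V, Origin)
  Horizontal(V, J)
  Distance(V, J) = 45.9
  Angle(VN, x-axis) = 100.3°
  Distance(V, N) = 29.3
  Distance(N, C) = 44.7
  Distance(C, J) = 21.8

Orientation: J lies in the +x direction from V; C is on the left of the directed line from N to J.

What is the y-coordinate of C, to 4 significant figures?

20.57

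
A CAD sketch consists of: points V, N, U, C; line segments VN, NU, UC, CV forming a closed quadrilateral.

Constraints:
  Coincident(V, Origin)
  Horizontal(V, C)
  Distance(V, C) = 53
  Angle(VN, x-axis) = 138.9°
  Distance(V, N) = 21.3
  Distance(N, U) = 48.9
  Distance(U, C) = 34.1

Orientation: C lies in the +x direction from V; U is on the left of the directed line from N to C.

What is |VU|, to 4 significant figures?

40.86

V is at the origin; VC is horizontal with |VC| = 53.0 and C in +x, so C = (53.0, 0). VN runs at 138.9° with |VN| = 21.3, so N = (-16.05, 14.00). U is determined by |NU| = 48.9 and |UC| = 34.1 together: it lies at the intersection of circle(N, 48.9) and circle(C, 34.1). With |NC| = 70.46, the foot of the radical line on NC is 43.95 from N and the perpendicular offset is √(48.9² − 43.95²) = 21.45. Taking the left-of-NC solution: U = (31.28, 26.29).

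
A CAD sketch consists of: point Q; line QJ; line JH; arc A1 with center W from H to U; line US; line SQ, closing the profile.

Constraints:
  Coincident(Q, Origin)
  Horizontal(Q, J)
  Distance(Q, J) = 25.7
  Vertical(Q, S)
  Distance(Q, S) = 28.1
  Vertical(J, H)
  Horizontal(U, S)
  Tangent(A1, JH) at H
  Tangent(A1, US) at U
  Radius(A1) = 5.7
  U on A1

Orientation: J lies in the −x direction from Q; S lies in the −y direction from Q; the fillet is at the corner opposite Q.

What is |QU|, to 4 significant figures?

34.49

Q is at the origin; QJ is horizontal with |QJ| = 25.7 and J on the −x side, so J = (-25.70, 0.000). QS is vertical with |QS| = 28.1 and S on the −y side, so S = (0.000, -28.10). The virtual corner opposite Q is at (-25.70, -28.10). A1 meets JH tangentially, so WH is at right angles to JH and tangency of A1 to US means the radius WU is perpendicular to US, with radius 5.7, so the center W sits 5.7 in from both sides at W = (-20.00, -22.40). That places the tangent points at H = (-25.70, -22.40) on JH and U = (-20.00, -28.10) on US. Then |QU| = |U − Q| = 34.49.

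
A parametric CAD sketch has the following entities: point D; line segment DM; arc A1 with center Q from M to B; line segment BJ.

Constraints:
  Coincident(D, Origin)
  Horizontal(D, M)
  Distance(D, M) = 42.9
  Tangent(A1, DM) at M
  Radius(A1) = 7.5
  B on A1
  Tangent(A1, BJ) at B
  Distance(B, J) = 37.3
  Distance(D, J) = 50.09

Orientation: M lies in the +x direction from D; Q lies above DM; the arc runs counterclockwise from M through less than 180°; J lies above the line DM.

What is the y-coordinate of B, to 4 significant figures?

11.90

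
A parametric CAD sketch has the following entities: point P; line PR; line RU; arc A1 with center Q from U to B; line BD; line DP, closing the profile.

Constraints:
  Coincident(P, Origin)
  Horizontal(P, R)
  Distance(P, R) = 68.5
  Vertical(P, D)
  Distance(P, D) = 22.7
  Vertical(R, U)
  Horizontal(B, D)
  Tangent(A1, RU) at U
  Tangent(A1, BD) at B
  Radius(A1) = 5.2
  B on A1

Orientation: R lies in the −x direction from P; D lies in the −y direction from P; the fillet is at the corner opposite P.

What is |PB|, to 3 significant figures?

67.2

P is at the origin; P and R share the same y with |PR| = 68.5 and R on the −x side, so R = (-68.5, 0.00). P and D share the same x with |PD| = 22.7 and D on the −y side, so D = (0.00, -22.7). The virtual corner opposite P is at (-68.5, -22.7). Tangency of A1 to RU means the radius QU is perpendicular to RU and the tangent condition forces QB to be normal to BD, with radius 5.2, so the center Q sits 5.2 in from both sides at Q = (-63.3, -17.5). That places the tangent points at U = (-68.5, -17.5) on RU and B = (-63.3, -22.7) on BD. Then |PB| = |B − P| = 67.2.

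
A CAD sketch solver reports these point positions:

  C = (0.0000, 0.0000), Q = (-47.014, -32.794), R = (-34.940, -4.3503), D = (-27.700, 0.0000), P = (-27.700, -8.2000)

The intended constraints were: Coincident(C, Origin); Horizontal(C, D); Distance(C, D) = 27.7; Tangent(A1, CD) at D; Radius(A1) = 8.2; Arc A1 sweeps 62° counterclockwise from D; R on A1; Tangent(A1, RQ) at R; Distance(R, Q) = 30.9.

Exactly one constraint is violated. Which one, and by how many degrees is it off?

Tangent(A1, RQ) at R — off by 5.00°.

C = (0.00, 0.00) ✓; C.y = 0.00, D.y = 0.00 ✓; |CD| = 27.70 ✓; ∠(PD, DC) = 90.00° ✓; |PD| = 8.200 ✓; bearing(P→R) − bearing(P→D) = 62.00° ✓; |PR| = 8.200 ✓; ∠(PR, RQ) = 85.00° ✗; |RQ| = 30.90 ✓.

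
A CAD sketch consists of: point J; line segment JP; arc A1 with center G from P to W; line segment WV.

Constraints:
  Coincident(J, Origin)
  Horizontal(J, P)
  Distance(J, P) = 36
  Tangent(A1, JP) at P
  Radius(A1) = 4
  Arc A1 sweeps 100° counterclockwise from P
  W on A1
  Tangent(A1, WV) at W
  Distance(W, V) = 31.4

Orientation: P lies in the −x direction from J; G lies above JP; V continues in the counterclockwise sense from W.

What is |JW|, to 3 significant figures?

32.4

J is at the origin; JP is horizontal with |JP| = 36.0 and P on the −x side, so P = (-36.0, 0.00). Since A1 is tangent to JP there, GP ⟂ JP, so G = P + (0, 4) = (-36.0, 4.00). On A1, P sits at bearing -90° from G; a 100° counterclockwise sweep puts W at bearing 10°, so W = G + 4.0·(cos 10°, sin 10°) = (-32.1, 4.69). Then |JW| = |W − J| = 32.4.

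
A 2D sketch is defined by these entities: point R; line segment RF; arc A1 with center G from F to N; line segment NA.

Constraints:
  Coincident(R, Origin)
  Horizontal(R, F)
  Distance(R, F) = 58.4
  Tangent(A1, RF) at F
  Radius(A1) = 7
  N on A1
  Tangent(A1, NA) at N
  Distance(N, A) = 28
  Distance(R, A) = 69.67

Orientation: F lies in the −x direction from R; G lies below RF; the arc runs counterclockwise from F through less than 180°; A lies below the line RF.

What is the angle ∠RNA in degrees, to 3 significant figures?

86.0°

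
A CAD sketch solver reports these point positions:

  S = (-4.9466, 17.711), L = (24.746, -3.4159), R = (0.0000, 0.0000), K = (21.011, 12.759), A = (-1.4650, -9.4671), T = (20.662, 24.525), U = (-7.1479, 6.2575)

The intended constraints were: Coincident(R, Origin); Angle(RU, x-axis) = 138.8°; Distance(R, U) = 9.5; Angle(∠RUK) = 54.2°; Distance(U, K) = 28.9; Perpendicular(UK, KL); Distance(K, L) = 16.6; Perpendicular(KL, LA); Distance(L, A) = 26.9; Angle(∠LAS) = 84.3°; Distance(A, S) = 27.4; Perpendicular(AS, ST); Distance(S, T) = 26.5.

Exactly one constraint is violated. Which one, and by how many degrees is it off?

Perpendicular(AS, ST) — off by 7.60°.

R = (0.00, 0.00) ✓; RU at 138.8° ✓; |RU| = 9.500 ✓; ∠RUK = 54.20° ✓; |UK| = 28.90 ✓; ∠(UK, KL) = 90.00° ✓; |KL| = 16.60 ✓; ∠(KL, LA) = 90.00° ✓; |LA| = 26.90 ✓; ∠LAS = 84.30° ✓; |AS| = 27.40 ✓; ∠(AS, ST) = 82.40° ✗; |ST| = 26.50 ✓.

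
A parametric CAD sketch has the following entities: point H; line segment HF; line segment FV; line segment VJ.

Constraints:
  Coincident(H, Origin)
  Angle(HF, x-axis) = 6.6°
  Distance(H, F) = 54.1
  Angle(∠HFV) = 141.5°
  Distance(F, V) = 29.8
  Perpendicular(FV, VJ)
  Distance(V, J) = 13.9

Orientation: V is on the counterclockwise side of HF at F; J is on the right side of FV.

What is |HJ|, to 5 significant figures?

86.416

H is at the origin; HF runs at 6.6° with length 54.1, so F = 54.1·(cos 6.6°, sin 6.6°) = (53.741, 6.2181). ∠HFV = 141.5°, so FV runs at 6.6° + (180° − 141.5°) = 45.100° from the x-axis; with |FV| = 29.8, V = F + 29.8·(cos 45.100°, sin 45.100°) = (74.776, 27.327). FV ⟂ VJ; with |VJ| = 13.9 on the right of FV, J = V + 13.9·(0.70834, -0.70587) = (84.622, 17.515). Then |HJ| = |J − H| = 86.416.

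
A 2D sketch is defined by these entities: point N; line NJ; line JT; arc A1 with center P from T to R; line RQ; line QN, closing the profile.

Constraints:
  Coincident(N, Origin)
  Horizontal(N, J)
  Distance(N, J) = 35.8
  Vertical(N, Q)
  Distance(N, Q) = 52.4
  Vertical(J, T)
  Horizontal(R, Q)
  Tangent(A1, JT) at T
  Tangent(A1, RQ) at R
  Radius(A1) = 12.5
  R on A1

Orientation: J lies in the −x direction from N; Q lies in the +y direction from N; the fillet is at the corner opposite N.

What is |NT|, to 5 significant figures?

53.606

N is at the origin; N and J share the same y with |NJ| = 35.8 and J on the −x side, so J = (-35.800, 0.0000). N and Q share the same x with |NQ| = 52.4 and Q on the +y side, so Q = (0.0000, 52.400). The virtual corner opposite N is at (-35.800, 52.400). Since A1 is tangent to JT there, PT ⟂ JT and the tangent condition forces PR to be normal to RQ, with radius 12.5, so the center P sits 12.5 in from both sides at P = (-23.300, 39.900). That places the tangent points at T = (-35.800, 39.900) on JT and R = (-23.300, 52.400) on RQ. Then |NT| = |T − N| = 53.606.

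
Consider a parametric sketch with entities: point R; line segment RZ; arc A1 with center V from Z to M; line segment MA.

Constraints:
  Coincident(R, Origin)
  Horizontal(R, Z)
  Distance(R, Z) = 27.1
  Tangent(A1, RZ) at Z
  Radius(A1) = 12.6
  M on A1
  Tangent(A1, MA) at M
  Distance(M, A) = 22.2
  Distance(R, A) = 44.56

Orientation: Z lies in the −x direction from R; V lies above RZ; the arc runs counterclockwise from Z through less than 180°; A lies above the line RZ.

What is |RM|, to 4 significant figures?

23.07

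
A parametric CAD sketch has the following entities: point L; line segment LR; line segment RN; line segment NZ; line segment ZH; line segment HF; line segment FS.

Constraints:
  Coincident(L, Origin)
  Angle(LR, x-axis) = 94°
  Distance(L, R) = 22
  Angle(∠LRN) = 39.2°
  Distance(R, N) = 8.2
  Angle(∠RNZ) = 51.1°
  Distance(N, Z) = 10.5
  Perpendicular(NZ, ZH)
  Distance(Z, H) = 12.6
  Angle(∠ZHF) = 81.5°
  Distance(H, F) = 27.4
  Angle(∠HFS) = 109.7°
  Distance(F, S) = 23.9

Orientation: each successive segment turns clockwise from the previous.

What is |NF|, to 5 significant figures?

18.672

L is at the origin; LR runs at 94.0° with length 22.0, so R = (-1.5346, 21.946). ∠LRN = 39.2° gives RN at -46.800° from the x-axis; with |RN| = 8.2, N = (4.0786, 15.969). ∠RNZ = 51.1° gives NZ at -175.70° from the x-axis; with |NZ| = 10.5, Z = (-6.3918, 15.182). The perpendicularity gives ZH at right angles to NZ, so ZH runs at 94.300°; with |ZH| = 12.6, H = (-7.3365, 27.746). ∠ZHF = 81.5° gives HF at -4.2000° from the x-axis; with |HF| = 27.4, F = (19.990, 25.739). Then |NF| = |F − N| = 18.672.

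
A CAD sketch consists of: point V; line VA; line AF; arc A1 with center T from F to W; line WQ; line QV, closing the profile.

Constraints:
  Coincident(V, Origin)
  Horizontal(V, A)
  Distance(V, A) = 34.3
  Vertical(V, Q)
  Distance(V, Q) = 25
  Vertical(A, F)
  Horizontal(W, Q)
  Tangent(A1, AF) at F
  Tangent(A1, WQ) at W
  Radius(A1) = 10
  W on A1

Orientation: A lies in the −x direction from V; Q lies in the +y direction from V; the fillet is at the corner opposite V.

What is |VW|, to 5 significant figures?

34.864

V is at the origin; VA is horizontal with |VA| = 34.3 and A on the −x side, so A = (-34.300, 0.0000). VQ is vertical with |VQ| = 25.0 and Q on the +y side, so Q = (0.0000, 25.000). The virtual corner opposite V is at (-34.300, 25.000). The tangent condition forces TF to be normal to AF and tangency of A1 to WQ means the radius TW is perpendicular to WQ, with radius 10.0, so the center T sits 10.0 in from both sides at T = (-24.300, 15.000). That places the tangent points at F = (-34.300, 15.000) on AF and W = (-24.300, 25.000) on WQ. Then |VW| = |W − V| = 34.864.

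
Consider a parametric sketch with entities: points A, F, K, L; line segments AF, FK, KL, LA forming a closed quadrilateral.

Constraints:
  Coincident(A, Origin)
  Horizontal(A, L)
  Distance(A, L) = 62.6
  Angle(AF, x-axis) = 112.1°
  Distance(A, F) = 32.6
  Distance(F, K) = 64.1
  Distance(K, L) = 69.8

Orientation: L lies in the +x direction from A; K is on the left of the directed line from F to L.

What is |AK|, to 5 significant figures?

77.790

A is at the origin; AL is horizontal with |AL| = 62.6 and L in +x, so L = (62.6, 0). AF runs at 112.1° with |AF| = 32.6, so F = (-12.265, 30.205). K is determined by |FK| = 64.1 and |KL| = 69.8 together: it lies at the intersection of circle(F, 64.1) and circle(L, 69.8). With |FL| = 80.728, the foot of the radical line on FL is 35.637 from F and the perpendicular offset is √(64.1² − 35.637²) = 53.280. Taking the left-of-FL solution: K = (40.719, 66.282).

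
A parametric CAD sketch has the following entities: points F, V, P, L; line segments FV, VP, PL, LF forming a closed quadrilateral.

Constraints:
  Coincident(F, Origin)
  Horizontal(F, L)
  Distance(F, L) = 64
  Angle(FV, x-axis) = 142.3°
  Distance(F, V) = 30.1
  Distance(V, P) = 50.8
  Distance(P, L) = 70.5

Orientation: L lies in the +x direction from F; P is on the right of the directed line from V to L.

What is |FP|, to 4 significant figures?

27.06

Checks: |VP| = 50.80 ✓; |PL| = 70.50 ✓.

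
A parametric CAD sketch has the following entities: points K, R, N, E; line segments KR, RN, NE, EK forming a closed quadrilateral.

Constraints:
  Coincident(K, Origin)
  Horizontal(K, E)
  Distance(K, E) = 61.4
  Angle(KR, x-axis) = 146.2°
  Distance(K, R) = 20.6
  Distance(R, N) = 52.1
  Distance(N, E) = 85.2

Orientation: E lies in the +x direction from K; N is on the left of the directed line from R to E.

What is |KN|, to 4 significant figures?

60.26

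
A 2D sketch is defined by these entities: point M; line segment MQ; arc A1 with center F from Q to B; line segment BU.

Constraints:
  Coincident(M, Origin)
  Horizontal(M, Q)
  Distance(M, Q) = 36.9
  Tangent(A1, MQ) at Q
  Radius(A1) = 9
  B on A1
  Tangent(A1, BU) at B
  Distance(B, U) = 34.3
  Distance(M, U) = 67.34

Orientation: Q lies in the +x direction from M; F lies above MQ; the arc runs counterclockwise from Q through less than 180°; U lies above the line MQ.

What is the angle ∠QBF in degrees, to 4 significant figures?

52.26°

Checks: |FB| = 9.000 ✓; ∠(FB, BU) = 90.00° ✓; |BU| = 34.30 ✓; |MU| = 67.34 ✓.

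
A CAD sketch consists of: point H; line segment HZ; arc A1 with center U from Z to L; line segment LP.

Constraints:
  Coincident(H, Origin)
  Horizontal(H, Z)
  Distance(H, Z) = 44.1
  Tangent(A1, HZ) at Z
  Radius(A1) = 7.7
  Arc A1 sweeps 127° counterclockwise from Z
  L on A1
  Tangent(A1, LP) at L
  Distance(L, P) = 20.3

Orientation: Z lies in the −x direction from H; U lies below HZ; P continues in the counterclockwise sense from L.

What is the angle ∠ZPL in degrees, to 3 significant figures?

25.0°

On A1, Z sits at bearing 90° from U; a 127° counterclockwise sweep puts L at bearing 217°, so L = U + 7.7·(cos 217°, sin 217°) = (-50.2, -12.3). Tangency of A1 to LP means the radius UL is perpendicular to LP, so LP runs along (−sin 217°, cos 217°); with |LP| = 20.3, P = (-38.0, -28.5). Then cos ∠ZPL = PZ·PL / (|PZ||PL|), giving 25.0°.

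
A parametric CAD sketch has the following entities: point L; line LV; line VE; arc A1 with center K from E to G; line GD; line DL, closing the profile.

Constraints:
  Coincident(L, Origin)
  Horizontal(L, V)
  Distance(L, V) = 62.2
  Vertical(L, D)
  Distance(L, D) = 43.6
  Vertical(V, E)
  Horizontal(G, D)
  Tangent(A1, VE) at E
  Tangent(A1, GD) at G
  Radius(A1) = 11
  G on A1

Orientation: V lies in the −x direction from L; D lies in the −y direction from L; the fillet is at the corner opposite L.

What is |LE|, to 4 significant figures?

70.23

The virtual corner opposite L is at (-62.20, -43.60). The tangent condition forces KE to be normal to VE and tangency of A1 to GD means the radius KG is perpendicular to GD, with radius 11.0, so the center K sits 11.0 in from both sides at K = (-51.20, -32.60). That places the tangent points at E = (-62.20, -32.60) on VE and G = (-51.20, -43.60) on GD. Then |LE| = |E − L| = 70.23.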